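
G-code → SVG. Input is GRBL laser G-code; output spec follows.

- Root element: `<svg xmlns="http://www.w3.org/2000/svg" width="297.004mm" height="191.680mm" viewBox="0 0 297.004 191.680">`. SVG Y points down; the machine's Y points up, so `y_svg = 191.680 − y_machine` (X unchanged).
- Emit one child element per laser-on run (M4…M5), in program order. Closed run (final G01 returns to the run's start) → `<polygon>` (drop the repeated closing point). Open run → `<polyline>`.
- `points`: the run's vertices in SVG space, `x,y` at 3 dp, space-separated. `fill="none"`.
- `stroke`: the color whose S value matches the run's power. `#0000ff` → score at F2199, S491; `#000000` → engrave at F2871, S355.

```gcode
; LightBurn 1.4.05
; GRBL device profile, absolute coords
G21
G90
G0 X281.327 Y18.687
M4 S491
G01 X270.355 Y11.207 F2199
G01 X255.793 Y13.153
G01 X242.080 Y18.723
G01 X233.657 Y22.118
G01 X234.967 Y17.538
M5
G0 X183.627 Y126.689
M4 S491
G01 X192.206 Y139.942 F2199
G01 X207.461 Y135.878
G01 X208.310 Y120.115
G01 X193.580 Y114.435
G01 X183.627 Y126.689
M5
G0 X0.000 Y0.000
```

Machine Y-up, SVG Y-down with viewBox height 191.680, so y_svg = 191.680 − y_machine; X carries over. Every run uses S491, so all elements get stroke `#0000ff` (score).

Run 1: The run is open, so emit a `<polyline>` with points (Y-flipped): 281.327,172.993 270.355,180.473 255.793,178.527 242.080,172.957 233.657,169.562 234.967,174.142.

Run 2: The run returns to its start, so emit a `<polygon>` with points (Y-flipped): 183.627,64.991 192.206,51.738 207.461,55.802 208.310,71.565 193.580,77.245.

<svg xmlns="http://www.w3.org/2000/svg" width="297.004mm" height="191.680mm" viewBox="0 0 297.004 191.680">
  <polyline points="281.327,172.993 270.355,180.473 255.793,178.527 242.080,172.957 233.657,169.562 234.967,174.142" fill="none" stroke="#0000ff"/>
  <polygon points="183.627,64.991 192.206,51.738 207.461,55.802 208.310,71.565 193.580,77.245" fill="none" stroke="#0000ff"/>
</svg>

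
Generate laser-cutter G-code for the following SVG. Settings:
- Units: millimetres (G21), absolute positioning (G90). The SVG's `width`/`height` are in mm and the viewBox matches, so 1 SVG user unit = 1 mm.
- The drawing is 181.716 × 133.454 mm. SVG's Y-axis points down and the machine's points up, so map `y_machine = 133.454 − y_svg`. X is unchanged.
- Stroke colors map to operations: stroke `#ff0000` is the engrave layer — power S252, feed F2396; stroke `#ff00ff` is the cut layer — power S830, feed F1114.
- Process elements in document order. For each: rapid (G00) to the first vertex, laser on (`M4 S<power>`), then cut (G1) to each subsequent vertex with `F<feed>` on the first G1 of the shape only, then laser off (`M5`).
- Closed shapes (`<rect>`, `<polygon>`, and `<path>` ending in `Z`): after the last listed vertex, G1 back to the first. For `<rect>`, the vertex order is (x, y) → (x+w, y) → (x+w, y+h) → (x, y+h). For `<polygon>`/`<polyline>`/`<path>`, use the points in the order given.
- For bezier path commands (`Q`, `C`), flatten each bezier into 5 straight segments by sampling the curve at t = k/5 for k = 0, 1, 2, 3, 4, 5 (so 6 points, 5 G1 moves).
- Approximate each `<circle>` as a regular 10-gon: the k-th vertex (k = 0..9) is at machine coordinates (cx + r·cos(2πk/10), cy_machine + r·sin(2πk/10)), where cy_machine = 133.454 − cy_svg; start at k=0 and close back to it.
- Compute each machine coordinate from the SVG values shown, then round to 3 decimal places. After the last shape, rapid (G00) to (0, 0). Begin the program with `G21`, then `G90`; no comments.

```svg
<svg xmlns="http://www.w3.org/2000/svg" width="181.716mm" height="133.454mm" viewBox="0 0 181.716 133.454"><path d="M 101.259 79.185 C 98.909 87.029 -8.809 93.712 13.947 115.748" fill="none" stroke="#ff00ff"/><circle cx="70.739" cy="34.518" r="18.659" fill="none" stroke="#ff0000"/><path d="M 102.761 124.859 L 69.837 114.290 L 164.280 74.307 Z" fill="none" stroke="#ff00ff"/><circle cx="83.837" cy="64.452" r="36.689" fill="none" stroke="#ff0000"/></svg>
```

G21
G90
G00 X101.259 Y54.269
M4 S830
G1 X89.092 Y49.570 F1114
G1 X62.956 Y44.357
G1 X34.173 Y37.837
G1 X14.064 Y29.217
G1 X13.947 Y17.706
M5
G00 X89.398 Y98.936
M4 S252
G1 X85.834 Y109.903 F2396
G1 X76.505 Y116.682
G1 X64.973 Y116.682
G1 X55.644 Y109.903
G1 X52.080 Y98.936
G1 X55.644 Y87.969
G1 X64.973 Y81.190
G1 X76.505 Y81.190
G1 X85.834 Y87.969
G1 X89.398 Y98.936
M5
G00 X102.761 Y8.595
M4 S830
G1 X69.837 Y19.164 F1114
G1 X164.280 Y59.147
G1 X102.761 Y8.595
M5
G00 X120.526 Y69.002
M4 S252
G1 X113.519 Y90.567 F2396
G1 X95.175 Y103.895
G1 X72.499 Y103.895
G1 X54.155 Y90.567
G1 X47.148 Y69.002
G1 X54.155 Y47.437
G1 X72.499 Y34.109
G1 X95.175 Y34.109
G1 X113.519 Y47.437
G1 X120.526 Y69.002
M5
G00 X0.000 Y0.000

viewBox `0 0 181.716 133.454` with mm width/height → 1 unit = 1 mm. Flip: y_m = 133.454 − y_svg.

**Shape 1** — `<path>` cubic bezier, stroke `#ff00ff` → cut (S830, F1114). Control points (SVG): P0=(101.259,79.185), P1=(98.909,87.029), P2=(-8.809,93.712), P3=(13.947,115.748); sampled at t=k/5. Machine vertices: (101.259,54.269) → (89.092,49.570) → (62.956,44.357) → (34.173,37.837) → (14.064,29.217) → (13.947,17.706). Open path.

**Shape 2** — `<circle>` circle, stroke `#ff0000` → engrave (S252, F2396). Machine vertices: (89.398,98.936) → (85.834,109.903) → (76.505,116.682) → (64.973,116.682) → (55.644,109.903) → (52.080,98.936) → (55.644,87.969) → (64.973,81.190) → (76.505,81.190) → (85.834,87.969) → (89.398,98.936). Closed: final G1 returns to the first vertex.

**Shape 3** — `<path>` closed polygon, stroke `#ff00ff` → cut (S830, F1114). Machine vertices: (102.761,8.595) → (69.837,19.164) → (164.280,59.147) → (102.761,8.595). Closed: final G1 returns to the first vertex.

**Shape 4** — `<circle>` circle, stroke `#ff0000` → engrave (S252, F2396). Machine vertices: (120.526,69.002) → (113.519,90.567) → (95.175,103.895) → (72.499,103.895) → (54.155,90.567) → (47.148,69.002) → (54.155,47.437) → (72.499,34.109) → (95.175,34.109) → (113.519,47.437) → (120.526,69.002). Closed: final G1 returns to the first vertex.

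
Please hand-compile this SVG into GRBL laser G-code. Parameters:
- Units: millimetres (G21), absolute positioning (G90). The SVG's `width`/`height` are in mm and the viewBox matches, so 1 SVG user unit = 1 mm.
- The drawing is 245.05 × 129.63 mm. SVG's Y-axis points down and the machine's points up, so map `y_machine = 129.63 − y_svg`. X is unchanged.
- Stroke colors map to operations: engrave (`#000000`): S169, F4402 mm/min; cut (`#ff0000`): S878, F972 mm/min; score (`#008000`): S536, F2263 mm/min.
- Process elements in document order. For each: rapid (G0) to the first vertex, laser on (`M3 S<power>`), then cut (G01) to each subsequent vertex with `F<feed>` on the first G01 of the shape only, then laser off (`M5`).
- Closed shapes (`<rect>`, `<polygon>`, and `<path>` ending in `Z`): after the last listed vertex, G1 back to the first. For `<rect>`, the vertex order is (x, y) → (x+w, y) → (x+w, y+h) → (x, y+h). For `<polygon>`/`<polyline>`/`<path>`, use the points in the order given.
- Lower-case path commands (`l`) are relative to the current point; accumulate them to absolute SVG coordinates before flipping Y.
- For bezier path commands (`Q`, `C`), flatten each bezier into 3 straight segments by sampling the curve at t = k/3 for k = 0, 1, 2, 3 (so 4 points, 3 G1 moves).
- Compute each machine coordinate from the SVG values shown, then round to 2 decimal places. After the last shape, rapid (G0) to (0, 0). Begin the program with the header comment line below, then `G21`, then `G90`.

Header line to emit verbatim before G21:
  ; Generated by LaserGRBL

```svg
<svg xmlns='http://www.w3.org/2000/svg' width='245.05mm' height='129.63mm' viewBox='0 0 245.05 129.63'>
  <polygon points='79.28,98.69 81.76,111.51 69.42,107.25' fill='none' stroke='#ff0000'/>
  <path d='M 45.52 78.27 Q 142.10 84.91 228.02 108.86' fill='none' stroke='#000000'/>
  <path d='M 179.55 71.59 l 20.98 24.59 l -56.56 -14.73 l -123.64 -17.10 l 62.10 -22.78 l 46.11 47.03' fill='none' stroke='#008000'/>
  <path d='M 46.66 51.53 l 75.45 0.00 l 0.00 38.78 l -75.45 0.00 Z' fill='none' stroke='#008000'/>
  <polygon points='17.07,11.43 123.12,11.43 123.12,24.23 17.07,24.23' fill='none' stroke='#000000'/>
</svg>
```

; Generated by LaserGRBL
G21
G90
G0 X79.28 Y30.94
M3 S878
G01 X81.76 Y18.12 F972
G01 X69.42 Y22.38
G01 X79.28 Y30.94
M5
G0 X45.52 Y51.36
M3 S169
G01 X108.72 Y45.01 F4402
G01 X169.56 Y34.81
G01 X228.02 Y20.77
M5
G0 X179.55 Y58.04
M3 S536
G01 X200.53 Y33.45 F2263
G01 X143.97 Y48.18
G01 X20.33 Y65.28
G01 X82.43 Y88.06
G01 X128.54 Y41.03
M5
G0 X46.66 Y78.10
M3 S536
G01 X122.11 Y78.10 F2263
G01 X122.11 Y39.32
G01 X46.66 Y39.32
G01 X46.66 Y78.10
M5
G0 X17.07 Y118.20
M3 S169
G01 X123.12 Y118.20 F4402
G01 X123.12 Y105.40
G01 X17.07 Y105.40
G01 X17.07 Y118.20
M5
G0 X0.00 Y0.00

1 u = 1 mm; y_m = 129.63 − y.

[1] `<polygon>` regular polygon, #ff0000→cut S878 F972: (79.28,30.94) → (81.76,18.12) → (69.42,22.38) → (79.28,30.94) (closed)

[2] `<path>` quadratic bezier, #000000→engrave S169 F4402: (45.52,51.36) → (108.72,45.01) → (169.56,34.81) → (228.02,20.77)

[3] `<path>` open polyline, #008000→score S536 F2263: (179.55,58.04) → (200.53,33.45) → (143.97,48.18) → (20.33,65.28) → (82.43,88.06) → (128.54,41.03)

[4] `<path>` rectangle, #008000→score S536 F2263: (46.66,78.10) → (122.11,78.10) → (122.11,39.32) → (46.66,39.32) → (46.66,78.10) (closed)

[5] `<polygon>` rectangle, #000000→engrave S169 F4402: (17.07,118.20) → (123.12,118.20) → (123.12,105.40) → (17.07,105.40) → (17.07,118.20) (closed)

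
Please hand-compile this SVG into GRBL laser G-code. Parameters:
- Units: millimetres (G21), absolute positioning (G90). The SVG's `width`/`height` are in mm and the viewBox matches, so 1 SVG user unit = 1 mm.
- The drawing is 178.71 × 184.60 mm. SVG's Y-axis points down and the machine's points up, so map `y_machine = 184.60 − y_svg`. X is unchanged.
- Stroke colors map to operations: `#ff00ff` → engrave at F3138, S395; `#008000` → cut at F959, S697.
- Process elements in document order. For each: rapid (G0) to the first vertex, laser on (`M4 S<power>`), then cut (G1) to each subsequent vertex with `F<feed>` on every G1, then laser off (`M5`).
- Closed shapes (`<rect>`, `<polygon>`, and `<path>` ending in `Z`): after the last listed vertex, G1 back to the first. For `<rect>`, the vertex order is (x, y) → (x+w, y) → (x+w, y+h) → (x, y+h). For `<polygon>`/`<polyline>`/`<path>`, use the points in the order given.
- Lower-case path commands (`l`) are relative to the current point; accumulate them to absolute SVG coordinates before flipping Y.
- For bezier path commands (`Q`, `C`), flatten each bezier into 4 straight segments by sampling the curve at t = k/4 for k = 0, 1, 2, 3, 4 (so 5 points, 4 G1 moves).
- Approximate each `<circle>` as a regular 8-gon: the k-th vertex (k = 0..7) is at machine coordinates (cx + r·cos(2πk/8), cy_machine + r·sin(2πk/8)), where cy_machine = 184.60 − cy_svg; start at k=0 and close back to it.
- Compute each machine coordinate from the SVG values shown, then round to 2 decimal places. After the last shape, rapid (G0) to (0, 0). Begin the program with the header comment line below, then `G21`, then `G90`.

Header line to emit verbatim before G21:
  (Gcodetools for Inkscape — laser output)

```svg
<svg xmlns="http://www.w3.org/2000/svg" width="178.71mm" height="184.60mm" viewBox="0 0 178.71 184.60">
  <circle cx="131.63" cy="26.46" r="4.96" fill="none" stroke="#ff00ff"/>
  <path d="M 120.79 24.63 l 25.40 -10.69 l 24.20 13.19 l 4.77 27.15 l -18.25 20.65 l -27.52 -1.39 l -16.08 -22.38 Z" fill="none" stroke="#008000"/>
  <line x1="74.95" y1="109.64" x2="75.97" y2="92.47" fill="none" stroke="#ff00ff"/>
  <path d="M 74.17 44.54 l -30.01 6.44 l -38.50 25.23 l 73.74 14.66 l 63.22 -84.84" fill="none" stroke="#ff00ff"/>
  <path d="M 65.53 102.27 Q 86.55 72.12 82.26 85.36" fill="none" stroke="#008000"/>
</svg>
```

(Gcodetools for Inkscape — laser output)
G21
G90
G0 X136.59 Y158.14
M4 S395
G1 X135.14 Y161.65 F3138
G1 X131.63 Y163.10 F3138
G1 X128.12 Y161.65 F3138
G1 X126.67 Y158.14 F3138
G1 X128.12 Y154.63 F3138
G1 X131.63 Y153.18 F3138
G1 X135.14 Y154.63 F3138
G1 X136.59 Y158.14 F3138
M5
G0 X120.79 Y159.97
M4 S697
G1 X146.19 Y170.66 F959
G1 X170.39 Y157.47 F959
G1 X175.16 Y130.32 F959
G1 X156.91 Y109.67 F959
G1 X129.39 Y111.06 F959
G1 X113.31 Y133.44 F959
G1 X120.79 Y159.97 F959
M5
G0 X74.95 Y74.96
M4 S395
G1 X75.97 Y92.13 F3138
M5
G0 X74.17 Y140.06
M4 S395
G1 X44.16 Y133.62 F3138
G1 X5.66 Y108.39 F3138
G1 X79.40 Y93.73 F3138
G1 X142.62 Y178.57 F3138
M5
G0 X65.53 Y82.33
M4 S697
G1 X74.46 Y94.69 F959
G1 X80.22 Y101.63 F959
G1 X82.82 Y103.15 F959
G1 X82.26 Y99.24 F959
M5
G0 X0.00 Y0.00

viewBox `0 0 178.71 184.60` with mm width/height → 1 unit = 1 mm. Flip: y_m = 184.60 − y_svg.

**Shape 1** — `<circle>` circle, stroke `#ff00ff` → engrave (S395, F3138). Machine vertices: (136.59,158.14) → (135.14,161.65) → (131.63,163.10) → (128.12,161.65) → (126.67,158.14) → (128.12,154.63) → (131.63,153.18) → (135.14,154.63) → (136.59,158.14). Closed: final G1 returns to the first vertex.

**Shape 2** — `<path>` regular polygon, stroke `#008000` → cut (S697, F959). Machine vertices: (120.79,159.97) → (146.19,170.66) → (170.39,157.47) → (175.16,130.32) → (156.91,109.67) → (129.39,111.06) → (113.31,133.44) → (120.79,159.97). Closed: final G1 returns to the first vertex.

**Shape 3** — `<line>` line segment, stroke `#ff00ff` → engrave (S395, F3138). Machine vertices: (74.95,74.96) → (75.97,92.13). Open path.

**Shape 4** — `<path>` open polyline, stroke `#ff00ff` → engrave (S395, F3138). Machine vertices: (74.17,140.06) → (44.16,133.62) → (5.66,108.39) → (79.40,93.73) → (142.62,178.57). Open path.

**Shape 5** — `<path>` quadratic bezier, stroke `#008000` → cut (S697, F959). Control points (SVG): P0=(65.53,102.27), P1=(86.55,72.12), P2=(82.26,85.36); sampled at t=k/4. Machine vertices: (65.53,82.33) → (74.46,94.69) → (80.22,101.63) → (82.82,103.15) → (82.26,99.24). Open path.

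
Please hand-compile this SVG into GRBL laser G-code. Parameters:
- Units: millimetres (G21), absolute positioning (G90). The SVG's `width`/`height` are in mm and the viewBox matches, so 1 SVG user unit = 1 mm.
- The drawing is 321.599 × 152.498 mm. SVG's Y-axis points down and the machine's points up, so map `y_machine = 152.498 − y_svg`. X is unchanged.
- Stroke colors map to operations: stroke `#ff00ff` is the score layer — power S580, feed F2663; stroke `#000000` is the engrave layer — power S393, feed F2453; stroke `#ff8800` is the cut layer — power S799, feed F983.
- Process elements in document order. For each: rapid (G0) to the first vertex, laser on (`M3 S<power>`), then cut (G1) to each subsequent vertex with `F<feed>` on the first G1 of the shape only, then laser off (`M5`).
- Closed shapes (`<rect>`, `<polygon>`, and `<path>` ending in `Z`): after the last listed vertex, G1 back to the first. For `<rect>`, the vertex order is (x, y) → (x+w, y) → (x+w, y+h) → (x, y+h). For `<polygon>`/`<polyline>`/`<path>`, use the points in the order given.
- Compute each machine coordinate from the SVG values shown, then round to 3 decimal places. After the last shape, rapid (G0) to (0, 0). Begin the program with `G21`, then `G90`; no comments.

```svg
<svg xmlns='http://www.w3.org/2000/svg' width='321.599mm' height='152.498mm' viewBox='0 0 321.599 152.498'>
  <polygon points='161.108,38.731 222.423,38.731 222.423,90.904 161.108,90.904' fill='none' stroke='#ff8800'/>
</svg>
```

G21
G90
G0 X161.108 Y113.767
M3 S799
G1 X222.423 Y113.767 F983
G1 X222.423 Y61.594
G1 X161.108 Y61.594
G1 X161.108 Y113.767
M5
G0 X0.000 Y0.000

1 u = 1 mm; y_m = 152.498 − y.

[1] `<polygon>` rectangle, #ff8800→cut S799 F983: (161.108,113.767) → (222.423,113.767) → (222.423,61.594) → (161.108,61.594) → (161.108,113.767) (closed)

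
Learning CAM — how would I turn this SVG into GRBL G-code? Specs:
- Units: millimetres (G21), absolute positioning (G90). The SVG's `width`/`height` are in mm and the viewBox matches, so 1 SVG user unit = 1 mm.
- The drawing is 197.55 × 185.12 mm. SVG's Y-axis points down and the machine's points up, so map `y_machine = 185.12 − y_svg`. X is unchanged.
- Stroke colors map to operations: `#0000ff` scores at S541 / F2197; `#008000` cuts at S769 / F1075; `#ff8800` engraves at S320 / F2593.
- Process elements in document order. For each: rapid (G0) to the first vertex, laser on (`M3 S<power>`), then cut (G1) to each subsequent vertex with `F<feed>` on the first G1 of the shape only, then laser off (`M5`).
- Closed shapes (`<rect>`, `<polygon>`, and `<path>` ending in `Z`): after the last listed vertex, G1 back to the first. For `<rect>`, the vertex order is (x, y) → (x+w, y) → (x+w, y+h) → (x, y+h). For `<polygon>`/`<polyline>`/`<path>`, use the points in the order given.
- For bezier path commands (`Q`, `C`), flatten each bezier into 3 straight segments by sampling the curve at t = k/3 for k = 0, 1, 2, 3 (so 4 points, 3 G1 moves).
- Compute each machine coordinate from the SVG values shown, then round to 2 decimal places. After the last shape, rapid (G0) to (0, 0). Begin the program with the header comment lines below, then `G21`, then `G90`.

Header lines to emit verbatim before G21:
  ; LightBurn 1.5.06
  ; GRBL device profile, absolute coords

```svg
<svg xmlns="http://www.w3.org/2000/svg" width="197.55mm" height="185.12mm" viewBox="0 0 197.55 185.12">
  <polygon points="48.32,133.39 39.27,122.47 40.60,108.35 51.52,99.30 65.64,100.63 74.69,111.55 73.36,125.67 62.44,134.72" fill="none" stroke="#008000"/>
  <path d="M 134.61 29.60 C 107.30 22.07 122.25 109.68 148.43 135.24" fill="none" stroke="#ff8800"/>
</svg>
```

; LightBurn 1.5.06
; GRBL device profile, absolute coords
G21
G90
G0 X48.32 Y51.73
M3 S769
G1 X39.27 Y62.65 F1075
G1 X40.60 Y76.77
G1 X51.52 Y85.82
G1 X65.64 Y84.49
G1 X74.69 Y73.57
G1 X73.36 Y59.45
G1 X62.44 Y50.40
G1 X48.32 Y51.73
M5
G0 X134.61 Y155.52
M3 S320
G1 X120.24 Y137.16 F2593
G1 X127.14 Y90.30
G1 X148.43 Y49.88
M5
G0 X0.00 Y0.00

1 u = 1 mm; y_m = 185.12 − y.

[1] `<polygon>` regular polygon, #008000→cut S769 F1075: (48.32,51.73) → (39.27,62.65) → (40.60,76.77) → (51.52,85.82) → (65.64,84.49) → (74.69,73.57) → (73.36,59.45) → (62.44,50.40) → (48.32,51.73) (closed)

[2] `<path>` cubic bezier, #ff8800→engrave S320 F2593: (134.61,155.52) → (120.24,137.16) → (127.14,90.30) → (148.43,49.88)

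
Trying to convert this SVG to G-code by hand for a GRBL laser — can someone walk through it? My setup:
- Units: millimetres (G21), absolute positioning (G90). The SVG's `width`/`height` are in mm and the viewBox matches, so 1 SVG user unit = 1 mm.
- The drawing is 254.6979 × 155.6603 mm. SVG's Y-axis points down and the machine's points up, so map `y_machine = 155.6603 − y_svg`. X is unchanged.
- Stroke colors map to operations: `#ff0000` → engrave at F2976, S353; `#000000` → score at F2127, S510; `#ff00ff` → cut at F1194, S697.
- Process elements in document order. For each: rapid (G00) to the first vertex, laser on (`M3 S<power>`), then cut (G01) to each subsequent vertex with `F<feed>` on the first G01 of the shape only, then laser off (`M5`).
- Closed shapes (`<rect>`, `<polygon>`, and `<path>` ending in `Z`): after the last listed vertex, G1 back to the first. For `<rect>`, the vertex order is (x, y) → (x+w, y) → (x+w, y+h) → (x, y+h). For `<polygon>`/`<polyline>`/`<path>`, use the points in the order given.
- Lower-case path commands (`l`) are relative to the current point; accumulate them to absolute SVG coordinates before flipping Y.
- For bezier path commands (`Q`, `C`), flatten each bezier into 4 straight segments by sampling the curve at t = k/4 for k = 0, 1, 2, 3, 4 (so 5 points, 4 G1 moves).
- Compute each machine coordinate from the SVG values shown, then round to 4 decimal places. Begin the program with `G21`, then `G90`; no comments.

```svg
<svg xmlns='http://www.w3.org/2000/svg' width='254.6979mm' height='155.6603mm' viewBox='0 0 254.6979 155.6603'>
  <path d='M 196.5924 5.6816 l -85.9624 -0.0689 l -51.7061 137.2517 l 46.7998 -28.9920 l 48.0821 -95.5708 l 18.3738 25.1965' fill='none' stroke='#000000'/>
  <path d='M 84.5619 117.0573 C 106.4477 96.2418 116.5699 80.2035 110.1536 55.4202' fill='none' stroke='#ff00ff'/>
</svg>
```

G21
G90
G00 X196.5924 Y149.9787
M3 S510
G01 X110.6300 Y150.0476 F2127
G01 X58.9239 Y12.7959
G01 X105.7237 Y41.7879
G01 X153.8058 Y137.3587
G01 X172.1796 Y112.1622
M5
G00 X84.5619 Y38.6030
M3 S697
G01 X98.6960 Y53.5302 F1194
G01 X107.9710 Y67.9336
G01 X111.9395 Y83.0810
G01 X110.1536 Y100.2401
M5

1 u = 1 mm; y_m = 155.6603 − y.

[1] `<path>` open polyline, #000000→score S510 F2127: (196.5924,149.9787) → (110.6300,150.0476) → (58.9239,12.7959) → (105.7237,41.7879) → (153.8058,137.3587) → (172.1796,112.1622)

[2] `<path>` cubic bezier, #ff00ff→cut S697 F1194: (84.5619,38.6030) → (98.6960,53.5302) → (107.9710,67.9336) → (111.9395,83.0810) → (110.1536,100.2401)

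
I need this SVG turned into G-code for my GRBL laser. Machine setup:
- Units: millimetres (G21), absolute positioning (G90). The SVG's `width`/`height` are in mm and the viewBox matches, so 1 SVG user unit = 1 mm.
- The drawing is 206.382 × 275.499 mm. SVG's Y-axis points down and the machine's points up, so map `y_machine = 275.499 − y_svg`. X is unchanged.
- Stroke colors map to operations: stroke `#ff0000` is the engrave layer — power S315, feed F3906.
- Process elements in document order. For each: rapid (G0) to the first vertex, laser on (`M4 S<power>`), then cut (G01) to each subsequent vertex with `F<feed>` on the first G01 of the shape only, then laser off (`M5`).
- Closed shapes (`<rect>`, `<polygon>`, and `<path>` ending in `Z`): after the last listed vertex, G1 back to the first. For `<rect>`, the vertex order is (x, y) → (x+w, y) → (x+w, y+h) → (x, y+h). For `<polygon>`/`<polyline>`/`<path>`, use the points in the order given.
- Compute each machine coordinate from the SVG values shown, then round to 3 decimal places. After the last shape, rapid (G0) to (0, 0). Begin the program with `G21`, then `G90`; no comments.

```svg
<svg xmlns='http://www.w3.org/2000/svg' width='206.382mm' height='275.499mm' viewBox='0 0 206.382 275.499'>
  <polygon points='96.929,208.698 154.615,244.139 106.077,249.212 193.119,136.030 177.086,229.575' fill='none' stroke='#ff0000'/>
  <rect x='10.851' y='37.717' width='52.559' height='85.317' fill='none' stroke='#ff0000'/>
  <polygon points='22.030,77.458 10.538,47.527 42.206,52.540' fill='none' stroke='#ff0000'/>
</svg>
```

viewBox `0 0 206.382 275.499` with mm width/height → 1 unit = 1 mm. Flip: y_m = 275.499 − y_svg.

**Shape 1** — `<polygon>` closed polygon, stroke `#ff0000` → engrave (S315, F3906). Machine vertices: (96.929,66.801) → (154.615,31.360) → (106.077,26.287) → (193.119,139.469) → (177.086,45.924) → (96.929,66.801). Closed: final G1 returns to the first vertex.

**Shape 2** — `<rect>` rectangle, stroke `#ff0000` → engrave (S315, F3906). Machine vertices: (10.851,237.782) → (63.410,237.782) → (63.410,152.465) → (10.851,152.465) → (10.851,237.782). Closed: final G1 returns to the first vertex.

**Shape 3** — `<polygon>` regular polygon, stroke `#ff0000` → engrave (S315, F3906). Machine vertices: (22.030,198.041) → (10.538,227.972) → (42.206,222.959) → (22.030,198.041). Closed: final G1 returns to the first vertex.

G21
G90
G0 X96.929 Y66.801
M4 S315
G01 X154.615 Y31.360 F3906
G01 X106.077 Y26.287
G01 X193.119 Y139.469
G01 X177.086 Y45.924
G01 X96.929 Y66.801
M5
G0 X10.851 Y237.782
M4 S315
G01 X63.410 Y237.782 F3906
G01 X63.410 Y152.465
G01 X10.851 Y152.465
G01 X10.851 Y237.782
M5
G0 X22.030 Y198.041
M4 S315
G01 X10.538 Y227.972 F3906
G01 X42.206 Y222.959
G01 X22.030 Y198.041
M5
G0 X0.000 Y0.000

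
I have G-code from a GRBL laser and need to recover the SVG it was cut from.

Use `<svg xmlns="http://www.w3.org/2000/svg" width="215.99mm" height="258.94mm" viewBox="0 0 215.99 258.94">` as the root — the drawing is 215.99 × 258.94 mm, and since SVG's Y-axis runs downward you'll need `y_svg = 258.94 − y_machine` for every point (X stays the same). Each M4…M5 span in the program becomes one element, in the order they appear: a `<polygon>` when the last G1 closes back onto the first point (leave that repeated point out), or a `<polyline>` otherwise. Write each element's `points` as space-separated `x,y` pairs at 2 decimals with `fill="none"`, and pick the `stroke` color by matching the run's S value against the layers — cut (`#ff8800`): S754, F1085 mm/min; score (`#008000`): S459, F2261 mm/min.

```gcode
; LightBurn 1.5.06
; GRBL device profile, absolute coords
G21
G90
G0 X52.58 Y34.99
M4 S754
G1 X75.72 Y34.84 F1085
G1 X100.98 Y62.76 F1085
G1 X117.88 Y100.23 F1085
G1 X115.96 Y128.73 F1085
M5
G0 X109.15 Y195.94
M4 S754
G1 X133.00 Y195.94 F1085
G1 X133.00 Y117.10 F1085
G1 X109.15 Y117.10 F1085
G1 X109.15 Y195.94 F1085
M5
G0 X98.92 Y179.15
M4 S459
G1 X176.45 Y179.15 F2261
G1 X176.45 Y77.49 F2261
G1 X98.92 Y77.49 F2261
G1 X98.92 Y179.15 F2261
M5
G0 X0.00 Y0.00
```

<svg xmlns="http://www.w3.org/2000/svg" width="215.99mm" height="258.94mm" viewBox="0 0 215.99 258.94">
  <polyline points="52.58,223.95 75.72,224.10 100.98,196.18 117.88,158.71 115.96,130.21" fill="none" stroke="#ff8800"/>
  <polygon points="109.15,63.00 133.00,63.00 133.00,141.84 109.15,141.84" fill="none" stroke="#ff8800"/>
  <polygon points="98.92,79.79 176.45,79.79 176.45,181.45 98.92,181.45" fill="none" stroke="#008000"/>
</svg>

y_svg = 258.94 − y_m.

[1] S754→`#ff8800` (cut); open run; points: 52.58,223.95 75.72,224.10 100.98,196.18 117.88,158.71 115.96,130.21

[2] S754→`#ff8800` (cut); closed run; points: 109.15,63.00 133.00,63.00 133.00,141.84 109.15,141.84

[3] S459→`#008000` (score); closed run; points: 98.92,79.79 176.45,79.79 176.45,181.45 98.92,181.45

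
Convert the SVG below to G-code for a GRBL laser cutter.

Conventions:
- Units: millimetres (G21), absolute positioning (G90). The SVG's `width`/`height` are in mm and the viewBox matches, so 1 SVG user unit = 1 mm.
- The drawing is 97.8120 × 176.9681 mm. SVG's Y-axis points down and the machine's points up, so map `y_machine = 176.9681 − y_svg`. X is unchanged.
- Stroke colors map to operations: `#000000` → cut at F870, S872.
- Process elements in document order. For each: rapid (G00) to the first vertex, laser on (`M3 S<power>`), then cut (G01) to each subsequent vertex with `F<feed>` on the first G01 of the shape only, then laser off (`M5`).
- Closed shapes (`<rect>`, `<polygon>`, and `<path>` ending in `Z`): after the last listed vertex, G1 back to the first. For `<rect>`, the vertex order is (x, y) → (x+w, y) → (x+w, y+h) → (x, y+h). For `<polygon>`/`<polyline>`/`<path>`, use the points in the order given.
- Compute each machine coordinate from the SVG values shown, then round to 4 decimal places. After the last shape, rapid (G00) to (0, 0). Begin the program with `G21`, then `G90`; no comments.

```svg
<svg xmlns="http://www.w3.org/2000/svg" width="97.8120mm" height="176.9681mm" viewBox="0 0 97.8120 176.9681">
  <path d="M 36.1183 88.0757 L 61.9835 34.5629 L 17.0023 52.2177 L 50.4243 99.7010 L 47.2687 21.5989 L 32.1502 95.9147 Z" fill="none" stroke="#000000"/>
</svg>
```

Since the viewBox matches the mm dimensions, user units are millimetres directly. The only transform is the Y-flip y_m = 176.9681 − y_svg.

Shape 1 is a closed polygon drawn with `<path>`. Its stroke #000000 means cut at S872, F870. After flipping Y the toolpath is (36.1183,88.8924) → (61.9835,142.4052) → (17.0023,124.7504) → (50.4243,77.2671) → (47.2687,155.3692) → (32.1502,81.0534) → (36.1183,88.8924), returning to the start.

G21
G90
G00 X36.1183 Y88.8924
M3 S872
G01 X61.9835 Y142.4052 F870
G01 X17.0023 Y124.7504
G01 X50.4243 Y77.2671
G01 X47.2687 Y155.3692
G01 X32.1502 Y81.0534
G01 X36.1183 Y88.8924
M5
G00 X0.0000 Y0.0000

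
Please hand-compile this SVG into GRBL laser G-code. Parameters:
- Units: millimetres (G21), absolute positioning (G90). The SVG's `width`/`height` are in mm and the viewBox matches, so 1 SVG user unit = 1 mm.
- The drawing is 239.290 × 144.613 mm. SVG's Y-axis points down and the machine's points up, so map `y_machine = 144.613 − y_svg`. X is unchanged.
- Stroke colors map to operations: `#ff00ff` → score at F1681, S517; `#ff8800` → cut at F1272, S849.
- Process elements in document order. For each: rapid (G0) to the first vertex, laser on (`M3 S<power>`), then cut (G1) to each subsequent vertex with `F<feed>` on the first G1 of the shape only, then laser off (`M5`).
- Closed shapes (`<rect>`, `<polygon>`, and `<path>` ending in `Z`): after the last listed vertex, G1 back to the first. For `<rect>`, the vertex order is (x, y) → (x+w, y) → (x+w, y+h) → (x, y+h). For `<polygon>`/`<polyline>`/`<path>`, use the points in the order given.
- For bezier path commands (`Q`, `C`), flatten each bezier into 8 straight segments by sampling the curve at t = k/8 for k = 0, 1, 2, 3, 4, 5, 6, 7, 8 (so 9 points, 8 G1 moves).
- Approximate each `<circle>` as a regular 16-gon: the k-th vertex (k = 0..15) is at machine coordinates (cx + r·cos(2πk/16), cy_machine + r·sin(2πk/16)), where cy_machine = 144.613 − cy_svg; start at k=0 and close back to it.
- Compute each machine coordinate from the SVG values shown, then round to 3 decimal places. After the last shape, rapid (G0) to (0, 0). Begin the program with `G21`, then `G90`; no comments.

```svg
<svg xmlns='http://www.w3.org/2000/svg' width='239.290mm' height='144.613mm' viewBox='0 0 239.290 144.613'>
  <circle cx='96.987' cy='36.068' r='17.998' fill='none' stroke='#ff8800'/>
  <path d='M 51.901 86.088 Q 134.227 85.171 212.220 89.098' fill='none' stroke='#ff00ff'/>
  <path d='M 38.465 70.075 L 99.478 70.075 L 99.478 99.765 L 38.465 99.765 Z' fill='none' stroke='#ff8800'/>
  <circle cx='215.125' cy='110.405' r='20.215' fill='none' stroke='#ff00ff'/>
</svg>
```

Since the viewBox matches the mm dimensions, user units are millimetres directly. The only transform is the Y-flip y_m = 144.613 − y_svg.

Shape 1 is a circle drawn with `<circle>`. Its stroke #ff8800 means cut at S849, F1272. After flipping Y the toolpath is (114.985,108.545) → (113.615,115.433) → (109.714,121.272) → (103.875,125.173) → (96.987,126.543) → (90.099,125.173) → (84.260,121.272) → (80.359,115.433) → (78.989,108.545) → (80.359,101.657) → (84.260,95.818) → (90.099,91.917) → (96.987,90.547) → (103.875,91.917) → (109.714,95.818) → (113.615,101.657) → (114.985,108.545), returning to the start.

Shape 2 is a quadratic bezier drawn with `<path>`. Its stroke #ff00ff means score at S517, F1681. After flipping Y the toolpath is (51.901,58.525) → (72.415,58.679) → (92.793,58.681) → (113.036,58.532) → (133.144,58.231) → (153.116,57.779) → (172.953,57.176) → (192.654,56.421) → (212.220,55.515).

Shape 3 is a rectangle drawn with `<path>`. Its stroke #ff8800 means cut at S849, F1272. After flipping Y the toolpath is (38.465,74.538) → (99.478,74.538) → (99.478,44.848) → (38.465,44.848) → (38.465,74.538), returning to the start.

Shape 4 is a circle drawn with `<circle>`. Its stroke #ff00ff means score at S517, F1681. After flipping Y the toolpath is (235.340,34.208) → (233.801,41.944) → (229.419,48.502) → (222.861,52.884) → (215.125,54.423) → (207.389,52.884) → (200.831,48.502) → (196.449,41.944) → (194.910,34.208) → (196.449,26.472) → (200.831,19.914) → (207.389,15.532) → (215.125,13.993) → (222.861,15.532) → (229.419,19.914) → (233.801,26.472) → (235.340,34.208), returning to the start.

G21
G90
G0 X114.985 Y108.545
M3 S849
G1 X113.615 Y115.433 F1272
G1 X109.714 Y121.272
G1 X103.875 Y125.173
G1 X96.987 Y126.543
G1 X90.099 Y125.173
G1 X84.260 Y121.272
G1 X80.359 Y115.433
G1 X78.989 Y108.545
G1 X80.359 Y101.657
G1 X84.260 Y95.818
G1 X90.099 Y91.917
G1 X96.987 Y90.547
G1 X103.875 Y91.917
G1 X109.714 Y95.818
G1 X113.615 Y101.657
G1 X114.985 Y108.545
M5
G0 X51.901 Y58.525
M3 S517
G1 X72.415 Y58.679 F1681
G1 X92.793 Y58.681
G1 X113.036 Y58.532
G1 X133.144 Y58.231
G1 X153.116 Y57.779
G1 X172.953 Y57.176
G1 X192.654 Y56.421
G1 X212.220 Y55.515
M5
G0 X38.465 Y74.538
M3 S849
G1 X99.478 Y74.538 F1272
G1 X99.478 Y44.848
G1 X38.465 Y44.848
G1 X38.465 Y74.538
M5
G0 X235.340 Y34.208
M3 S517
G1 X233.801 Y41.944 F1681
G1 X229.419 Y48.502
G1 X222.861 Y52.884
G1 X215.125 Y54.423
G1 X207.389 Y52.884
G1 X200.831 Y48.502
G1 X196.449 Y41.944
G1 X194.910 Y34.208
G1 X196.449 Y26.472
G1 X200.831 Y19.914
G1 X207.389 Y15.532
G1 X215.125 Y13.993
G1 X222.861 Y15.532
G1 X229.419 Y19.914
G1 X233.801 Y26.472
G1 X235.340 Y34.208
M5
G0 X0.000 Y0.000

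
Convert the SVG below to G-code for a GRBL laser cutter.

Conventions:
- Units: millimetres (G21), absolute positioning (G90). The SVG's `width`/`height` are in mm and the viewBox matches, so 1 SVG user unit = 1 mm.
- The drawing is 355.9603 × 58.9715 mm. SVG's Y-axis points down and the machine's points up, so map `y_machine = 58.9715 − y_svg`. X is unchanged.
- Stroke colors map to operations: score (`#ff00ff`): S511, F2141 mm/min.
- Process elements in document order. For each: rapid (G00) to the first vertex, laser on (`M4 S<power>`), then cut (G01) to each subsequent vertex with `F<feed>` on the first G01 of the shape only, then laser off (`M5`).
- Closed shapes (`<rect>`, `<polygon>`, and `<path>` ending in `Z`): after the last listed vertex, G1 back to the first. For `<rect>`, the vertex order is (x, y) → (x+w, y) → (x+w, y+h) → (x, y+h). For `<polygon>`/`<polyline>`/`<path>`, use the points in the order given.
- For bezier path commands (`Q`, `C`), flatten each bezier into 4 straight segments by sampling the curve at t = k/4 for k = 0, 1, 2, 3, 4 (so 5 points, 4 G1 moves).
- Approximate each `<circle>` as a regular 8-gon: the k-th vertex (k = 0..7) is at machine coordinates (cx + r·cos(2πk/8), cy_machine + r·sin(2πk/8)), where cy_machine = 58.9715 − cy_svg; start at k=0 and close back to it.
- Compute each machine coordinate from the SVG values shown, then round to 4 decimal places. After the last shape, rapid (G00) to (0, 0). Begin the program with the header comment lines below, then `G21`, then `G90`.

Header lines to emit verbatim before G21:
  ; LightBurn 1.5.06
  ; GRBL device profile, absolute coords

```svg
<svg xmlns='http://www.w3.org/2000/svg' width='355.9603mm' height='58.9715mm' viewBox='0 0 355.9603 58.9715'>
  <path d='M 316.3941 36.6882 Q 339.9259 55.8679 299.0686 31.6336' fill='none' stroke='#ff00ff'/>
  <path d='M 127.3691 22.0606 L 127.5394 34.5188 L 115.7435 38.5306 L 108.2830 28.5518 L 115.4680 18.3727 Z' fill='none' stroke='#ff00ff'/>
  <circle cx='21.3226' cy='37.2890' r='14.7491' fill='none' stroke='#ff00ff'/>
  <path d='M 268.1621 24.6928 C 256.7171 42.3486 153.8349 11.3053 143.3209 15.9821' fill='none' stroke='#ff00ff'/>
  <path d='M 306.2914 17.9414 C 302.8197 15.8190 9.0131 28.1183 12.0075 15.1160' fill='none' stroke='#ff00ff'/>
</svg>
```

viewBox `0 0 355.9603 58.9715` with mm width/height → 1 unit = 1 mm. Flip: y_m = 58.9715 − y_svg.

**Shape 1** — `<path>` quadratic bezier, stroke `#ff00ff` → score (S511, F2141). Control points (SVG): P0=(316.3941,36.6882), P1=(339.9259,55.8679), P2=(299.0686,31.6336); sampled at t=k/4. Machine vertices: (316.3941,22.2833) → (324.1357,15.4068) → (323.8286,13.9571) → (315.4729,17.9341) → (299.0686,27.3379). Open path.

**Shape 2** — `<path>` regular polygon, stroke `#ff00ff` → score (S511, F2141). Machine vertices: (127.3691,36.9109) → (127.5394,24.4527) → (115.7435,20.4409) → (108.2830,30.4197) → (115.4680,40.5988) → (127.3691,36.9109). Closed: final G1 returns to the first vertex.

**Shape 3** — `<circle>` circle, stroke `#ff00ff` → score (S511, F2141). Machine vertices: (36.0717,21.6825) → (31.7518,32.1117) → (21.3226,36.4316) → (10.8934,32.1117) → (6.5735,21.6825) → (10.8934,11.2533) → (21.3226,6.9334) → (31.7518,11.2533) → (36.0717,21.6825). Closed: final G1 returns to the first vertex.

**Shape 4** — `<path>` cubic bezier, stroke `#ff00ff` → score (S511, F2141). Control points (SVG): P0=(268.1621,24.6928), P1=(256.7171,42.3486), P2=(153.8349,11.3053), P3=(143.3209,15.9821); sampled at t=k/4. Machine vertices: (268.1621,34.2787) → (245.3058,28.8489) → (205.3924,33.7669) → (165.6535,41.1185) → (143.3209,42.9894). Open path.

**Shape 5** — `<path>` cubic bezier, stroke `#ff00ff` → score (S511, F2141). Control points (SVG): P0=(306.2914,17.9414), P1=(302.8197,15.8190), P2=(9.0131,28.1183), P3=(12.0075,15.1160); sampled at t=k/4. Machine vertices: (306.2914,41.0301) → (258.4238,40.5385) → (156.7247,38.3628) → (56.2379,38.2271) → (12.0075,43.8555). Open path.

; LightBurn 1.5.06
; GRBL device profile, absolute coords
G21
G90
G00 X316.3941 Y22.2833
M4 S511
G01 X324.1357 Y15.4068 F2141
G01 X323.8286 Y13.9571
G01 X315.4729 Y17.9341
G01 X299.0686 Y27.3379
M5
G00 X127.3691 Y36.9109
M4 S511
G01 X127.5394 Y24.4527 F2141
G01 X115.7435 Y20.4409
G01 X108.2830 Y30.4197
G01 X115.4680 Y40.5988
G01 X127.3691 Y36.9109
M5
G00 X36.0717 Y21.6825
M4 S511
G01 X31.7518 Y32.1117 F2141
G01 X21.3226 Y36.4316
G01 X10.8934 Y32.1117
G01 X6.5735 Y21.6825
G01 X10.8934 Y11.2533
G01 X21.3226 Y6.9334
G01 X31.7518 Y11.2533
G01 X36.0717 Y21.6825
M5
G00 X268.1621 Y34.2787
M4 S511
G01 X245.3058 Y28.8489 F2141
G01 X205.3924 Y33.7669
G01 X165.6535 Y41.1185
G01 X143.3209 Y42.9894
M5
G00 X306.2914 Y41.0301
M4 S511
G01 X258.4238 Y40.5385 F2141
G01 X156.7247 Y38.3628
G01 X56.2379 Y38.2271
G01 X12.0075 Y43.8555
M5
G00 X0.0000 Y0.0000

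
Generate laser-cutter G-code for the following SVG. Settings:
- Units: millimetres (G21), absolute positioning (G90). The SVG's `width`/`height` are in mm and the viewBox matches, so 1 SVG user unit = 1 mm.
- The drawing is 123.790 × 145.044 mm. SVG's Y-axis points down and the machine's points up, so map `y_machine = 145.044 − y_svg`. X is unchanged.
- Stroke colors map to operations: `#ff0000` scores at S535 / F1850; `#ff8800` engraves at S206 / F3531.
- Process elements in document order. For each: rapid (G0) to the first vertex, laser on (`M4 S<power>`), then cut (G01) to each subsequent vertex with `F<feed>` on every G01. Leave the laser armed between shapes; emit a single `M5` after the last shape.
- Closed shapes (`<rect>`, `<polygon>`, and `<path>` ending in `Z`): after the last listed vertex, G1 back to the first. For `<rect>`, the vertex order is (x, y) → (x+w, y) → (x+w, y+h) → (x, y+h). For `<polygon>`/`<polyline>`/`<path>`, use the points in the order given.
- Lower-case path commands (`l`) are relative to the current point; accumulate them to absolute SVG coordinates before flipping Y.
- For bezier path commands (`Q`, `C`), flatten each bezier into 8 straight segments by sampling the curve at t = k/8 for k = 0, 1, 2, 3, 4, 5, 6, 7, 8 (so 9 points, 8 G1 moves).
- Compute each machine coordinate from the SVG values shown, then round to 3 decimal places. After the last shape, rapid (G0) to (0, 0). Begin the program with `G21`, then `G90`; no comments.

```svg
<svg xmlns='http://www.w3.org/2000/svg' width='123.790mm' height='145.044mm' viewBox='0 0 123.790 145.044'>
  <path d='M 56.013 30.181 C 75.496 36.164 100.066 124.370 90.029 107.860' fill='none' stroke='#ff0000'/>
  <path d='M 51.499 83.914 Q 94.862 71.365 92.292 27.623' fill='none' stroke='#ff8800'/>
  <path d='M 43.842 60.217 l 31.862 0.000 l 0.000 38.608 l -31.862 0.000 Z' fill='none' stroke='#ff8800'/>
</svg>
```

Since the viewBox matches the mm dimensions, user units are millimetres directly. The only transform is the Y-flip y_m = 145.044 − y_svg.

Shape 1 is a cubic bezier drawn with `<path>`. Its stroke #ff0000 means score at S535, F1850. After flipping Y the toolpath is (56.013,114.863) → (63.480,109.130) → (70.959,97.880) → (77.984,83.302) → (84.091,67.589) → (88.814,52.929) → (91.688,41.515) → (92.248,35.536) → (90.029,37.184).

Shape 2 is a quadratic bezier drawn with `<path>`. Its stroke #ff8800 means engrave at S206, F3531. After flipping Y the toolpath is (51.499,61.130) → (61.622,64.755) → (70.310,69.354) → (77.562,74.928) → (83.379,81.477) → (87.760,89.001) → (90.706,97.500) → (92.217,106.973) → (92.292,117.421).

Shape 3 is a rectangle drawn with `<path>`. Its stroke #ff8800 means engrave at S206, F3531. After flipping Y the toolpath is (43.842,84.827) → (75.704,84.827) → (75.704,46.219) → (43.842,46.219) → (43.842,84.827), returning to the start.

G21
G90
G0 X56.013 Y114.863
M4 S535
G01 X63.480 Y109.130 F1850
G01 X70.959 Y97.880 F1850
G01 X77.984 Y83.302 F1850
G01 X84.091 Y67.589 F1850
G01 X88.814 Y52.929 F1850
G01 X91.688 Y41.515 F1850
G01 X92.248 Y35.536 F1850
G01 X90.029 Y37.184 F1850
G0 X51.499 Y61.130
M4 S206
G01 X61.622 Y64.755 F3531
G01 X70.310 Y69.354 F3531
G01 X77.562 Y74.928 F3531
G01 X83.379 Y81.477 F3531
G01 X87.760 Y89.001 F3531
G01 X90.706 Y97.500 F3531
G01 X92.217 Y106.973 F3531
G01 X92.292 Y117.421 F3531
G0 X43.842 Y84.827
M4 S206
G01 X75.704 Y84.827 F3531
G01 X75.704 Y46.219 F3531
G01 X43.842 Y46.219 F3531
G01 X43.842 Y84.827 F3531
M5
G0 X0.000 Y0.000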